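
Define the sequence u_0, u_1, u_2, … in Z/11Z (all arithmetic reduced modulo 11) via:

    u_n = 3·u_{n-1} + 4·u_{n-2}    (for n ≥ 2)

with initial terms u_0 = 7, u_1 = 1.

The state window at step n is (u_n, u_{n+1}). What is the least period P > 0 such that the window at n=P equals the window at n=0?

n=0: window = (7, 1)
n=1: window = (1, 9)
n=2: window = (9, 9)
n=3: window = (9, 8)
n=4: window = (8, 5)
n=5: window = (5, 3)
n=6: window = (3, 7)
n=7: window = (7, 0)
n=8: window = (0, 6)
n=9: window = (6, 7)
n=10: window = (7, 1)
window at n=10 equals window at n=0 → period = 10

10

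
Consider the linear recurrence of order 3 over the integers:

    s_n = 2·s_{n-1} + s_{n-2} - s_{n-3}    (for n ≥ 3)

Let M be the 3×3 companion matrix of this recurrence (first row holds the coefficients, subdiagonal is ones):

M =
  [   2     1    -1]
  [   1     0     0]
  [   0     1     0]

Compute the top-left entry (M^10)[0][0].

(M^10)[0][0] is the top entry after applying M 10 times to the unit state (1, 0, 0). Equivalently it is h_{12} for the auxiliary sequence (h_n) obeying the same recurrence with h_2 = 1 and h_i = 0 for 0 ≤ i < 2:
h_3 = 2·1 + 1·0 + -1·0 = 2
h_4 = 2·2 + 1·1 + -1·0 = 5
h_5 = 2·5 + 1·2 + -1·1 = 11
h_6 = 2·11 + 1·5 + -1·2 = 25
h_7 = 2·25 + 1·11 + -1·5 = 56
h_8 = 2·56 + 1·25 + -1·11 = 126
h_9 = 2·126 + 1·56 + -1·25 = 283
h_10 = 2·283 + 1·126 + -1·56 = 636
h_11 = 2·636 + 1·283 + -1·126 = 1429
h_12 = 2·1429 + 1·636 + -1·283 = 3211

3211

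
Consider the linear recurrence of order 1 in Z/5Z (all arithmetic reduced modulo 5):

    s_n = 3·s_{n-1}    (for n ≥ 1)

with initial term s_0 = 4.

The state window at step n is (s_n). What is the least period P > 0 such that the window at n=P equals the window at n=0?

4

n=0: window = (4)
n=1: window = (2)
n=2: window = (1)
n=3: window = (3)
n=4: window = (4)
window at n=4 equals window at n=0 → period = 4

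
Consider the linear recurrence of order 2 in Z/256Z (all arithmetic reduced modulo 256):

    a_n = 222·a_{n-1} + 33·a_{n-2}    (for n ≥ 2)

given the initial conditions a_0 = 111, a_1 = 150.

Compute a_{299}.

a_2 = 222·150 + 33·111 = 99
a_3 = 222·99 + 33·150 = 48
a_4 = 222·48 + 33·99 = 99
a_5 = 222·99 + 33·48 = 10
a_6 = 222·10 + 33·99 = 111
a_7 = 222·111 + 33·10 = 140
Continuing the recurrence:
  a_8 = 183;  a_9 = 190;  a_10 = 91;  a_11 = 104;  a_12 = 235;  a_13 = 50
  a_14 = 167;  a_15 = 68;  a_16 = 127;  a_17 = 230;  a_18 = 211;  a_19 = 160
  a_20 = 243;  a_21 = 90;  a_22 = 95;  a_23 = 252;  a_24 = 199;  a_25 = 14
  a_26 = 203;  a_27 = 216;  a_28 = 123;  a_29 = 130;  a_30 = 151;  a_31 = 180
  a_32 = 143;  a_33 = 54;  a_34 = 67;  a_35 = 16;  a_36 = 131;  a_37 = 170
  a_38 = 79;  a_39 = 108;  a_40 = 215;  a_41 = 94;  a_42 = 59;  a_43 = 72
  a_44 = 11;  a_45 = 210;  a_46 = 135;  a_47 = 36;  a_48 = 159;  a_49 = 134
  a_50 = 179;  a_51 = 128;  a_52 = 19;  a_53 = 250;  a_54 = 63;  a_55 = 220
  a_56 = 231;  a_57 = 174;  a_58 = 171;  a_59 = 184;  a_60 = 155;  a_61 = 34
  a_62 = 119;  a_63 = 148;  a_64 = 175;  a_65 = 214;  a_66 = 35;  a_67 = 240
  a_68 = 163;  a_69 = 74;  a_70 = 47;  a_71 = 76;  a_72 = 247;  a_73 = 254
  a_74 = 27;  a_75 = 40;  a_76 = 43;  a_77 = 114;  a_78 = 103;  a_79 = 4
  a_80 = 191;  a_81 = 38;  a_82 = 147;  a_83 = 96;  a_84 = 51;  a_85 = 154
  a_86 = 31;  a_87 = 188;  a_88 = 7;  a_89 = 78;  a_90 = 139;  a_91 = 152
  a_92 = 187;  a_93 = 194;  a_94 = 87;  a_95 = 116;  a_96 = 207;  a_97 = 118
  a_98 = 3;  a_99 = 208;  a_100 = 195;  a_101 = 234;  a_102 = 15;  a_103 = 44
  a_104 = 23;  a_105 = 158;  a_106 = 251;  a_107 = 8;  a_108 = 75;  a_109 = 18
  a_110 = 71;  a_111 = 228;  a_112 = 223;  a_113 = 198;  a_114 = 115;  a_115 = 64
  a_116 = 83;  a_117 = 58;  a_118 = 255;  a_119 = 156;  a_120 = 39;  a_121 = 238
  a_122 = 107;  a_123 = 120;  a_124 = 219;  a_125 = 98;  a_126 = 55;  a_127 = 84
  a_128 = 239;  a_129 = 22;  a_130 = 227;  a_131 = 176;  a_132 = 227;  a_133 = 138
  a_134 = 239;  a_135 = 12;  a_136 = 55;  a_137 = 62;  a_138 = 219;  a_139 = 232
  a_140 = 107;  a_141 = 178;  a_142 = 39;  a_143 = 196;  a_144 = 255;  a_145 = 102
  a_146 = 83;  a_147 = 32;  a_148 = 115;  a_149 = 218;  a_150 = 223;  a_151 = 124
  a_152 = 71;  a_153 = 142;  a_154 = 75;  a_155 = 88;  a_156 = 251;  a_157 = 2
  a_158 = 23;  a_159 = 52;  a_160 = 15;  a_161 = 182;  a_162 = 195;  a_163 = 144
  a_164 = 3;  a_165 = 42;  a_166 = 207;  a_167 = 236;  a_168 = 87;  a_169 = 222
  a_170 = 187;  a_171 = 200;  a_172 = 139;  a_173 = 82;  a_174 = 7;  a_175 = 164
  a_176 = 31;  a_177 = 6;  a_178 = 51;  a_179 = 0;  a_180 = 147;  a_181 = 122
  a_182 = 191;  a_183 = 92;  a_184 = 103;  a_185 = 46;  a_186 = 43;  a_187 = 56
  a_188 = 27;  a_189 = 162;  a_190 = 247;  a_191 = 20;  a_192 = 47;  a_193 = 86
  a_194 = 163;  a_195 = 112;  a_196 = 35;  a_197 = 202;  a_198 = 175;  a_199 = 204
  a_200 = 119;  a_201 = 126;  a_202 = 155;  a_203 = 168;  a_204 = 171;  a_205 = 242
  a_206 = 231;  a_207 = 132;  a_208 = 63;  a_209 = 166;  a_210 = 19;  a_211 = 224
  a_212 = 179;  a_213 = 26;  a_214 = 159;  a_215 = 60;  a_216 = 135;  a_217 = 206
  a_218 = 11;  a_219 = 24;  a_220 = 59;  a_221 = 66;  a_222 = 215;  a_223 = 244
  a_224 = 79;  a_225 = 246;  a_226 = 131;  a_227 = 80;  a_228 = 67;  a_229 = 106
  a_230 = 143;  a_231 = 172;  a_232 = 151;  a_233 = 30;  a_234 = 123;  a_235 = 136
  a_236 = 203;  a_237 = 146;  a_238 = 199;  a_239 = 100;  a_240 = 95;  a_241 = 70
  a_242 = 243;  a_243 = 192;  a_244 = 211;  a_245 = 186;  a_246 = 127;  a_247 = 28
  a_248 = 167;  a_249 = 110;  a_250 = 235;  a_251 = 248;  a_252 = 91;  a_253 = 226
  a_254 = 183;  a_255 = 212;  a_256 = 111;  a_257 = 150;  a_258 = 99;  a_259 = 48
  a_260 = 99;  a_261 = 10;  a_262 = 111;  a_263 = 140;  a_264 = 183;  a_265 = 190
  a_266 = 91;  a_267 = 104;  a_268 = 235;  a_269 = 50;  a_270 = 167;  a_271 = 68
  a_272 = 127;  a_273 = 230;  a_274 = 211;  a_275 = 160;  a_276 = 243;  a_277 = 90
  a_278 = 95;  a_279 = 252;  a_280 = 199;  a_281 = 14;  a_282 = 203;  a_283 = 216
  a_284 = 123;  a_285 = 130;  a_286 = 151;  a_287 = 180;  a_288 = 143;  a_289 = 54
  a_290 = 67;  a_291 = 16;  a_292 = 131;  a_293 = 170;  a_294 = 79;  a_295 = 108
  a_296 = 215;  a_297 = 94
a_298 = 222·94 + 33·215 = 59
a_299 = 222·59 + 33·94 = 72

72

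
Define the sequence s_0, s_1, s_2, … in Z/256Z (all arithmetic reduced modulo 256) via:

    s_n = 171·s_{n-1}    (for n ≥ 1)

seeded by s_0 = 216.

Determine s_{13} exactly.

s_1 = 171·216 = 72
s_2 = 171·72 = 24
s_3 = 171·24 = 8
s_4 = 171·8 = 88
s_5 = 171·88 = 200
s_6 = 171·200 = 152
s_7 = 171·152 = 136
s_8 = 171·136 = 216
s_9 = 171·216 = 72
s_10 = 171·72 = 24
s_11 = 171·24 = 8
s_12 = 171·8 = 88
s_13 = 171·88 = 200

200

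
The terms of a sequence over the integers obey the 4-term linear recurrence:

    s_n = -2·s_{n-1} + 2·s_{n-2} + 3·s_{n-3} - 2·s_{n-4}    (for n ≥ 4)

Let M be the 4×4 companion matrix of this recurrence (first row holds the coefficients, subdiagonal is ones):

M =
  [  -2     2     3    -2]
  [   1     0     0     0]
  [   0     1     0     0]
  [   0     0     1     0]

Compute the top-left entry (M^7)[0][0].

(M^7)[0][0] is the top entry after applying M 7 times to the unit state (1, 0, 0, 0). Equivalently it is h_{10} for the auxiliary sequence (h_n) obeying the same recurrence with h_3 = 1 and h_i = 0 for 0 ≤ i < 3:
h_4 = -2·1 + 2·0 + 3·0 + -2·0 = -2
h_5 = -2·-2 + 2·1 + 3·0 + -2·0 = 6
h_6 = -2·6 + 2·-2 + 3·1 + -2·0 = -13
h_7 = -2·-13 + 2·6 + 3·-2 + -2·1 = 30
h_8 = -2·30 + 2·-13 + 3·6 + -2·-2 = -64
h_9 = -2·-64 + 2·30 + 3·-13 + -2·6 = 137
h_10 = -2·137 + 2·-64 + 3·30 + -2·-13 = -286

-286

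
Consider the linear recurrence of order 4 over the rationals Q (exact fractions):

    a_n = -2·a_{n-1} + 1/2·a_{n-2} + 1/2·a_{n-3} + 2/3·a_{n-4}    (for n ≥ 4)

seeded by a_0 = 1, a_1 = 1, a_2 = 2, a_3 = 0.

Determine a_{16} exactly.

a_4 = -2·0 + 1/2·2 + 1/2·1 + 2/3·1 = 13/6
a_5 = -2·13/6 + 1/2·0 + 1/2·2 + 2/3·1 = -8/3
a_6 = -2·-8/3 + 1/2·13/6 + 1/2·0 + 2/3·2 = 31/4
a_7 = -2·31/4 + 1/2·-8/3 + 1/2·13/6 + 2/3·0 = -63/4
a_8 = -2·-63/4 + 1/2·31/4 + 1/2·-8/3 + 2/3·13/6 = 2555/72
a_9 = -2·2555/72 + 1/2·-63/4 + 1/2·31/4 + 2/3·-8/3 = -307/4
a_10 = -2·-307/4 + 1/2·2555/72 + 1/2·-63/4 + 2/3·31/4 = 24269/144
a_11 = -2·24269/144 + 1/2·-307/4 + 1/2·2555/72 + 2/3·-63/4 = -53021/144
a_12 = -2·-53021/144 + 1/2·24269/144 + 1/2·-307/4 + 2/3·2555/72 = 696343/864
a_13 = -2·696343/864 + 1/2·-53021/144 + 1/2·24269/144 + 2/3·-307/4 = -761575/432
a_14 = -2·-761575/432 + 1/2·696343/864 + 1/2·-53021/144 + 2/3·24269/144 = 6664969/1728
a_15 = -2·6664969/1728 + 1/2·-761575/432 + 1/2·696343/864 + 2/3·-53021/144 = -14580913/1728
a_16 = -2·-14580913/1728 + 1/2·6664969/1728 + 1/2·-761575/432 + 2/3·696343/864 = 191397707/10368

191397707/10368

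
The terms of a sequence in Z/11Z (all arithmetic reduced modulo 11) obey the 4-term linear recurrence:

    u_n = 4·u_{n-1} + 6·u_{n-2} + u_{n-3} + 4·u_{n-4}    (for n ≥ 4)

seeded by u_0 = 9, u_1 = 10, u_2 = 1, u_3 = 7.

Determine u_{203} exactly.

3

u_4 = 4·7 + 6·1 + 1·10 + 4·9 = 3
u_5 = 4·3 + 6·7 + 1·1 + 4·10 = 7
u_6 = 4·7 + 6·3 + 1·7 + 4·1 = 2
u_7 = 4·2 + 6·7 + 1·3 + 4·7 = 4
u_8 = 4·4 + 6·2 + 1·7 + 4·3 = 3
u_9 = 4·3 + 6·4 + 1·2 + 4·7 = 0
Continuing the recurrence:
  u_10 = 8;  u_11 = 7;  u_12 = 0;  u_13 = 6;  u_14 = 8;  u_15 = 8
  u_16 = 9;  u_17 = 6;  u_18 = 8;  u_19 = 10;  u_20 = 9;  u_21 = 7
  u_22 = 3;  u_23 = 4;  u_24 = 0;  u_25 = 0;  u_26 = 5;  u_27 = 3
  u_28 = 9;  u_29 = 4;  u_30 = 5;  u_31 = 10;  u_32 = 0;  u_33 = 4
  u_34 = 2;  u_35 = 6;  u_36 = 7;  u_37 = 5;  u_38 = 10;  u_39 = 2
  u_40 = 2;  u_41 = 6;  u_42 = 1;  u_43 = 6;  u_44 = 0;  u_45 = 6
  u_46 = 1;  u_47 = 9;  u_48 = 4;  u_49 = 7;  u_50 = 10;  u_51 = 1
  u_52 = 10;  u_53 = 7;  u_54 = 8;  u_55 = 0;  u_56 = 7;  u_57 = 9
  u_58 = 0;  u_59 = 6;  u_60 = 6;  u_61 = 8;  u_62 = 8;  u_63 = 0
  u_64 = 3;  u_65 = 8;  u_66 = 5;  u_67 = 5;  u_68 = 4;  u_69 = 6
  u_70 = 7;  u_71 = 0;  u_72 = 9;  u_73 = 1;  u_74 = 9;  u_75 = 7
  u_76 = 9;  u_77 = 3;  u_78 = 10;  u_79 = 7;  u_80 = 6;  u_81 = 0
  u_82 = 6;  u_83 = 3;  u_84 = 6;  u_85 = 4;  u_86 = 2;  u_87 = 6
  u_88 = 9;  u_89 = 2;  u_90 = 10;  u_91 = 8;  u_92 = 9;  u_93 = 3
  u_94 = 4;  u_95 = 9;  u_96 = 0;  u_97 = 4;  u_98 = 8;  u_99 = 4
  u_100 = 2;  u_101 = 1;  u_102 = 8;  u_103 = 1;  u_104 = 6;  u_105 = 9
  u_106 = 6;  u_107 = 0;  u_108 = 3;  u_109 = 10;  u_110 = 5;  u_111 = 6
  u_112 = 10;  u_113 = 0;  u_114 = 9;  u_115 = 4;  u_116 = 0;  u_117 = 0
  u_118 = 7;  u_119 = 0;  u_120 = 9;  u_121 = 10;  u_122 = 1;  u_123 = 7
  u_124 = 3;  u_125 = 7;  u_126 = 2;  u_127 = 4;  u_128 = 3;  u_129 = 0
  u_130 = 8;  u_131 = 7;  u_132 = 0;  u_133 = 6;  u_134 = 8;  u_135 = 8
  u_136 = 9;  u_137 = 6;  u_138 = 8;  u_139 = 10;  u_140 = 9;  u_141 = 7
  u_142 = 3;  u_143 = 4;  u_144 = 0;  u_145 = 0;  u_146 = 5;  u_147 = 3
  u_148 = 9;  u_149 = 4;  u_150 = 5;  u_151 = 10;  u_152 = 0;  u_153 = 4
  u_154 = 2;  u_155 = 6;  u_156 = 7;  u_157 = 5;  u_158 = 10;  u_159 = 2
  u_160 = 2;  u_161 = 6;  u_162 = 1;  u_163 = 6;  u_164 = 0;  u_165 = 6
  u_166 = 1;  u_167 = 9;  u_168 = 4;  u_169 = 7;  u_170 = 10;  u_171 = 1
  u_172 = 10;  u_173 = 7;  u_174 = 8;  u_175 = 0;  u_176 = 7;  u_177 = 9
  u_178 = 0;  u_179 = 6;  u_180 = 6;  u_181 = 8;  u_182 = 8;  u_183 = 0
  u_184 = 3;  u_185 = 8;  u_186 = 5;  u_187 = 5;  u_188 = 4;  u_189 = 6
  u_190 = 7;  u_191 = 0;  u_192 = 9;  u_193 = 1;  u_194 = 9;  u_195 = 7
  u_196 = 9;  u_197 = 3;  u_198 = 10;  u_199 = 7;  u_200 = 6;  u_201 = 0
u_202 = 4·0 + 6·6 + 1·7 + 4·10 = 6
u_203 = 4·6 + 6·0 + 1·6 + 4·7 = 3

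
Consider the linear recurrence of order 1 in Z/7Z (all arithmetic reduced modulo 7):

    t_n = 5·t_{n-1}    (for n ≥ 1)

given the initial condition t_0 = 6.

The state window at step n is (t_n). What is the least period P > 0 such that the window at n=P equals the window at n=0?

6

n=0: window = (6)
n=1: window = (2)
n=2: window = (3)
n=3: window = (1)
n=4: window = (5)
n=5: window = (4)
n=6: window = (6)
window at n=6 equals window at n=0 → period = 6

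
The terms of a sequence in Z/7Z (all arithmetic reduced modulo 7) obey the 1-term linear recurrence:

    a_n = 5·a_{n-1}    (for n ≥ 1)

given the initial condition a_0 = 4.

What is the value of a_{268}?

a_1 = 5·4 = 6
a_2 = 5·6 = 2
a_3 = 5·2 = 3
a_4 = 5·3 = 1
a_5 = 5·1 = 5
a_6 = 5·5 = 4
(a_6) = (4) = (a_0), so the sequence has period 6.
268 ≡ 4 (mod 6), hence a_268 = a_4 = 1.

1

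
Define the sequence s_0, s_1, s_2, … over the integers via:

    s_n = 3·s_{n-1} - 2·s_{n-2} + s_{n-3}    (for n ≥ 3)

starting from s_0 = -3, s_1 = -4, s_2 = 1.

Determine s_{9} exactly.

s_3 = 3·1 + -2·-4 + 1·-3 = 8
s_4 = 3·8 + -2·1 + 1·-4 = 18
s_5 = 3·18 + -2·8 + 1·1 = 39
s_6 = 3·39 + -2·18 + 1·8 = 89
s_7 = 3·89 + -2·39 + 1·18 = 207
s_8 = 3·207 + -2·89 + 1·39 = 482
s_9 = 3·482 + -2·207 + 1·89 = 1121

1121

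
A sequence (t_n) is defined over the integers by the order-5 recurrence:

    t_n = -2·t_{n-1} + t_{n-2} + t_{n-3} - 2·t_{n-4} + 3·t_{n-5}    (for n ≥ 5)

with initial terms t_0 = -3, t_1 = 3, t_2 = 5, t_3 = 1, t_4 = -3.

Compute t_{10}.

t_5 = -2·-3 + 1·1 + 1·5 + -2·3 + 3·-3 = -3
t_6 = -2·-3 + 1·-3 + 1·1 + -2·5 + 3·3 = 3
t_7 = -2·3 + 1·-3 + 1·-3 + -2·1 + 3·5 = 1
t_8 = -2·1 + 1·3 + 1·-3 + -2·-3 + 3·1 = 7
t_9 = -2·7 + 1·1 + 1·3 + -2·-3 + 3·-3 = -13
t_10 = -2·-13 + 1·7 + 1·1 + -2·3 + 3·-3 = 19

19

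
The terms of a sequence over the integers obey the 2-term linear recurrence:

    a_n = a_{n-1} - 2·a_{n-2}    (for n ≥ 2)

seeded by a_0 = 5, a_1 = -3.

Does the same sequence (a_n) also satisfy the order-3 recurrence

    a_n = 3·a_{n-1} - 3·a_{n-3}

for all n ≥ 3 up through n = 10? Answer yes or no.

no

Terms a_0..a_10: 5, -3, -13, -7, 19, 33, -5, -71, -61, 81, 203
n=3: candidate gives -54, actual a_3 = -7 ✗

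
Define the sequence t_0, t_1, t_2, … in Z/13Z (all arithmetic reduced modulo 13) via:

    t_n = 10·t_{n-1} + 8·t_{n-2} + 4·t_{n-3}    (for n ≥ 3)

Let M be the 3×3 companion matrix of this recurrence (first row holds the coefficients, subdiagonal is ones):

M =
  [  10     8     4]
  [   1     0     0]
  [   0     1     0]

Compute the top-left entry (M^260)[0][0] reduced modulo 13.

(M^260)[0][0] is the top entry after applying M 260 times to the unit state (1, 0, 0). Equivalently it is h_{262} for the auxiliary sequence (h_n) obeying the same recurrence with h_2 = 1 and h_i = 0 for 0 ≤ i < 2:
h_3 = 10·1 + 8·0 + 4·0 = 10
h_4 = 10·10 + 8·1 + 4·0 = 4
h_5 = 10·4 + 8·10 + 4·1 = 7
h_6 = 10·7 + 8·4 + 4·10 = 12
h_7 = 10·12 + 8·7 + 4·4 = 10
h_8 = 10·10 + 8·12 + 4·7 = 3
h_9 = 10·3 + 8·10 + 4·12 = 2
h_10 = 10·2 + 8·3 + 4·10 = 6
h_11 = 10·6 + 8·2 + 4·3 = 10
h_12 = 10·10 + 8·6 + 4·2 = 0
h_13 = 10·0 + 8·10 + 4·6 = 0
h_14 = 10·0 + 8·0 + 4·10 = 1
(h_12, h_13, h_14) = (0, 0, 1) = (h_0, h_1, h_2), so the sequence has period 12.
262 ≡ 10 (mod 12), hence h_262 = h_10 = 6.

6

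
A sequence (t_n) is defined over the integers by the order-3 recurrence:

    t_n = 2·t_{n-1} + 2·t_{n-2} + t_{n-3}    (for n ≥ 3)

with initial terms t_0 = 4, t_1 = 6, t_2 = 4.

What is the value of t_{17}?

46794416

t_3 = 2·4 + 2·6 + 1·4 = 24
t_4 = 2·24 + 2·4 + 1·6 = 62
t_5 = 2·62 + 2·24 + 1·4 = 176
t_6 = 2·176 + 2·62 + 1·24 = 500
t_7 = 2·500 + 2·176 + 1·62 = 1414
t_8 = 2·1414 + 2·500 + 1·176 = 4004
t_9 = 2·4004 + 2·1414 + 1·500 = 11336
t_10 = 2·11336 + 2·4004 + 1·1414 = 32094
t_11 = 2·32094 + 2·11336 + 1·4004 = 90864
t_12 = 2·90864 + 2·32094 + 1·11336 = 257252
t_13 = 2·257252 + 2·90864 + 1·32094 = 728326
t_14 = 2·728326 + 2·257252 + 1·90864 = 2062020
t_15 = 2·2062020 + 2·728326 + 1·257252 = 5837944
t_16 = 2·5837944 + 2·2062020 + 1·728326 = 16528254
t_17 = 2·16528254 + 2·5837944 + 1·2062020 = 46794416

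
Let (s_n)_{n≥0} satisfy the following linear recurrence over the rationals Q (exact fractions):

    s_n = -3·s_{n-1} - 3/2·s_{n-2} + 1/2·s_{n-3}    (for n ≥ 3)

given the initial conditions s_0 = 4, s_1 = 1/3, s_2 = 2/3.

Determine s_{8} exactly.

s_3 = -3·2/3 + -3/2·1/3 + 1/2·4 = -1/2
s_4 = -3·-1/2 + -3/2·2/3 + 1/2·1/3 = 2/3
s_5 = -3·2/3 + -3/2·-1/2 + 1/2·2/3 = -11/12
s_6 = -3·-11/12 + -3/2·2/3 + 1/2·-1/2 = 3/2
s_7 = -3·3/2 + -3/2·-11/12 + 1/2·2/3 = -67/24
s_8 = -3·-67/24 + -3/2·3/2 + 1/2·-11/12 = 17/3

17/3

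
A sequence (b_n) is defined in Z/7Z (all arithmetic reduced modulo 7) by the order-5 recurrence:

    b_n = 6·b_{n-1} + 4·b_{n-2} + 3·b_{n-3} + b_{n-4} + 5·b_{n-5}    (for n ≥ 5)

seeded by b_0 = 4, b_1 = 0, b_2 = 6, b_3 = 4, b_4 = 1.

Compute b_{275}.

0

b_5 = 6·1 + 4·4 + 3·6 + 1·0 + 5·4 = 4
b_6 = 6·4 + 4·1 + 3·4 + 1·6 + 5·0 = 4
b_7 = 6·4 + 4·4 + 3·1 + 1·4 + 5·6 = 0
b_8 = 6·0 + 4·4 + 3·4 + 1·1 + 5·4 = 0
b_9 = 6·0 + 4·0 + 3·4 + 1·4 + 5·1 = 0
b_10 = 6·0 + 4·0 + 3·0 + 1·4 + 5·4 = 3
Continuing the recurrence:
  b_11 = 3;  b_12 = 2;  b_13 = 5;  b_14 = 1;  b_15 = 1;  b_16 = 0
  b_17 = 1;  b_18 = 0;  b_19 = 3;  b_20 = 5;  b_21 = 1;  b_22 = 5
  b_23 = 3;  b_24 = 5;  b_25 = 6;  b_26 = 5;  b_27 = 6;  b_28 = 3
  b_29 = 4;  b_30 = 5;  b_31 = 2;  b_32 = 0;  b_33 = 0;  b_34 = 3
  b_35 = 3;  b_36 = 5;  b_37 = 2;  b_38 = 2;  b_39 = 4;  b_40 = 2
  b_41 = 5;  b_42 = 6;  b_43 = 6;  b_44 = 6;  b_45 = 2;  b_46 = 1
  b_47 = 5;  b_48 = 6;  b_49 = 0;  b_50 = 1;  b_51 = 6;  b_52 = 1
  b_53 = 0;  b_54 = 2;  b_55 = 5;  b_56 = 6;  b_57 = 4;  b_58 = 2
  b_59 = 5;  b_60 = 4;  b_61 = 0;  b_62 = 4;  b_63 = 2;  b_64 = 1
  b_65 = 4;  b_66 = 3;  b_67 = 3;  b_68 = 4;  b_69 = 5;  b_70 = 1
  b_71 = 0;  b_72 = 3;  b_73 = 4;  b_74 = 6;  b_75 = 3;  b_76 = 1
  b_77 = 6;  b_78 = 5;  b_79 = 6;  b_80 = 6;  b_81 = 2;  b_82 = 5
  b_83 = 3;  b_84 = 3;  b_85 = 0;  b_86 = 1;  b_87 = 1;  b_88 = 0
  b_89 = 1;  b_90 = 3;  b_91 = 0;  b_92 = 6;  b_93 = 4;  b_94 = 0
  b_95 = 0;  b_96 = 4;  b_97 = 2;  b_98 = 6;  b_99 = 0;  b_100 = 6
  b_101 = 6;  b_102 = 6;  b_103 = 3;  b_104 = 3;  b_105 = 0;  b_106 = 1
  b_107 = 6;  b_108 = 2;  b_109 = 5;  b_110 = 1;  b_111 = 1;  b_112 = 1
  b_113 = 0;  b_114 = 5;  b_115 = 4;  b_116 = 1;  b_117 = 0;  b_118 = 0
  b_119 = 4;  b_120 = 3;  b_121 = 4;  b_122 = 6;  b_123 = 2;  b_124 = 1
  b_125 = 2;  b_126 = 6;  b_127 = 2;  b_128 = 4;  b_129 = 1;  b_130 = 2
  b_131 = 4;  b_132 = 0;  b_133 = 1;  b_134 = 4;  b_135 = 0;  b_136 = 4
  b_137 = 2;  b_138 = 2;  b_139 = 3;  b_140 = 1;  b_141 = 4;  b_142 = 0
  b_143 = 4;  b_144 = 3;  b_145 = 1;  b_146 = 1;  b_147 = 2;  b_148 = 0
  b_149 = 6;  b_150 = 6;  b_151 = 4;  b_152 = 6;  b_153 = 6;  b_154 = 3
  b_155 = 3;  b_156 = 4;  b_157 = 4;  b_158 = 5;  b_159 = 6;  b_160 = 3
  b_161 = 4;  b_162 = 2;  b_163 = 5;  b_164 = 6;  b_165 = 4;  b_166 = 1
  b_167 = 6;  b_168 = 6;  b_169 = 6;  b_170 = 1;  b_171 = 3;  b_172 = 6
  b_173 = 3;  b_174 = 5;  b_175 = 5;  b_176 = 3;  b_177 = 2;  b_178 = 3
  b_179 = 2;  b_180 = 2;  b_181 = 4;  b_182 = 2;  b_183 = 2;  b_184 = 2
  b_185 = 5;  b_186 = 3;  b_187 = 0;  b_188 = 4;  b_189 = 6;  b_190 = 3
  b_191 = 6;  b_192 = 0;  b_193 = 3;  b_194 = 6;  b_195 = 6;  b_196 = 1
  b_197 = 2;  b_198 = 6;  b_199 = 6;  b_200 = 6;  b_201 = 1;  b_202 = 1
  b_203 = 1;  b_204 = 0;  b_205 = 3;  b_206 = 6;  b_207 = 5;  b_208 = 5
  b_209 = 1;  b_210 = 6;  b_211 = 6;  b_212 = 2;  b_213 = 3;  b_214 = 6
  b_215 = 6;  b_216 = 3;  b_217 = 3;  b_218 = 6;  b_219 = 2;  b_220 = 1
  b_221 = 1;  b_222 = 2;  b_223 = 2;  b_224 = 6;  b_225 = 0;  b_226 = 2
  b_227 = 0;  b_228 = 3;  b_229 = 5;  b_230 = 2;  b_231 = 2;  b_232 = 3
  b_233 = 3;  b_234 = 0;  b_235 = 5;  b_236 = 3;  b_237 = 0;  b_238 = 0
  b_239 = 0;  b_240 = 0;  b_241 = 1;  b_242 = 6;  b_243 = 5;  b_244 = 1
  b_245 = 3;  b_246 = 6;  b_247 = 2;  b_248 = 1;  b_249 = 5;  b_250 = 5
  b_251 = 1;  b_252 = 3;  b_253 = 5;  b_254 = 5;  b_255 = 1;  b_256 = 0
  b_257 = 4;  b_258 = 1;  b_259 = 6;  b_260 = 1;  b_261 = 2;  b_262 = 6
  b_263 = 2;  b_264 = 3;  b_265 = 2;  b_266 = 4;  b_267 = 3;  b_268 = 4
  b_269 = 2;  b_270 = 2;  b_271 = 6;  b_272 = 6;  b_273 = 4
b_274 = 6·4 + 4·6 + 3·6 + 1·2 + 5·2 = 1
b_275 = 6·1 + 4·4 + 3·6 + 1·6 + 5·2 = 0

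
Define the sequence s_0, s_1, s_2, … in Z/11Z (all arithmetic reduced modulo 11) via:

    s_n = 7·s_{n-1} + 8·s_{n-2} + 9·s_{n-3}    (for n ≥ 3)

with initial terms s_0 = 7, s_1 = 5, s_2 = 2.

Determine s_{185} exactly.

s_3 = 7·2 + 8·5 + 9·7 = 7
s_4 = 7·7 + 8·2 + 9·5 = 0
s_5 = 7·0 + 8·7 + 9·2 = 8
s_6 = 7·8 + 8·0 + 9·7 = 9
s_7 = 7·9 + 8·8 + 9·0 = 6
s_8 = 7·6 + 8·9 + 9·8 = 10
s_9 = 7·10 + 8·6 + 9·9 = 1
s_10 = 7·1 + 8·10 + 9·6 = 9
s_11 = 7·9 + 8·1 + 9·10 = 7
s_12 = 7·7 + 8·9 + 9·1 = 9
s_13 = 7·9 + 8·7 + 9·9 = 2
s_14 = 7·2 + 8·9 + 9·7 = 6
s_15 = 7·6 + 8·2 + 9·9 = 7
s_16 = 7·7 + 8·6 + 9·2 = 5
s_17 = 7·5 + 8·7 + 9·6 = 2
(s_15, s_16, s_17) = (7, 5, 2) = (s_0, s_1, s_2), so the sequence has period 15.
185 ≡ 5 (mod 15), hence s_185 = s_5 = 8.

8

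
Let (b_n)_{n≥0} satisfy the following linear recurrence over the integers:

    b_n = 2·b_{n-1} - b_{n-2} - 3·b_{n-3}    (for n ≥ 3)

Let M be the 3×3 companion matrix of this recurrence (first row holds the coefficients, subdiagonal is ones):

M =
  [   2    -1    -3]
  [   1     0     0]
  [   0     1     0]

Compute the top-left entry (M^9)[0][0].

235

(M^9)[0][0] is the top entry after applying M 9 times to the unit state (1, 0, 0). Equivalently it is h_{11} for the auxiliary sequence (h_n) obeying the same recurrence with h_2 = 1 and h_i = 0 for 0 ≤ i < 2:
h_3 = 2·1 + -1·0 + -3·0 = 2
h_4 = 2·2 + -1·1 + -3·0 = 3
h_5 = 2·3 + -1·2 + -3·1 = 1
h_6 = 2·1 + -1·3 + -3·2 = -7
h_7 = 2·-7 + -1·1 + -3·3 = -24
h_8 = 2·-24 + -1·-7 + -3·1 = -44
h_9 = 2·-44 + -1·-24 + -3·-7 = -43
h_10 = 2·-43 + -1·-44 + -3·-24 = 30
h_11 = 2·30 + -1·-43 + -3·-44 = 235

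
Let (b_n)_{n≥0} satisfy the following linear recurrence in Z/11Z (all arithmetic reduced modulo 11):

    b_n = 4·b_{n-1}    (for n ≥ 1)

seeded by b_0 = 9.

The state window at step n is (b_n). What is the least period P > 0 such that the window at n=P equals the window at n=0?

n=0: window = (9)
n=1: window = (3)
n=2: window = (1)
n=3: window = (4)
n=4: window = (5)
n=5: window = (9)
window at n=5 equals window at n=0 → period = 5

5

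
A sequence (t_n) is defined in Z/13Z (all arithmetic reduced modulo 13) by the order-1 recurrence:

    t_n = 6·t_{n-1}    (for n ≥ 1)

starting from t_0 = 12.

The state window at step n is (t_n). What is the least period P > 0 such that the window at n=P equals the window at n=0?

n=0: window = (12)
n=1: window = (7)
n=2: window = (3)
n=3: window = (5)
n=4: window = (4)
n=5: window = (11)
n=6: window = (1)
n=7: window = (6)
n=8: window = (10)
n=9: window = (8)
n=10: window = (9)
n=11: window = (2)
n=12: window = (12)
window at n=12 equals window at n=0 → period = 12

12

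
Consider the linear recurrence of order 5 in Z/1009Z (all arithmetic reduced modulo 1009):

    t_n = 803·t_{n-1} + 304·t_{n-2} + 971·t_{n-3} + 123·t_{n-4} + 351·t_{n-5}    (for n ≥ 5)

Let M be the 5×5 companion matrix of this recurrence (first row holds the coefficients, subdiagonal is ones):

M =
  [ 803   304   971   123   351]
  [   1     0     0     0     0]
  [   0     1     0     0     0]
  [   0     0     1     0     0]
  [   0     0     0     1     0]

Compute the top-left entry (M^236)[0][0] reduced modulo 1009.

404

(M^236)[0][0] is the top entry after applying M 236 times to the unit state (1, 0, 0, 0, 0). Equivalently it is h_{240} for the auxiliary sequence (h_n) obeying the same recurrence with h_4 = 1 and h_i = 0 for 0 ≤ i < 4:
h_5 = 803·1 + 304·0 + 971·0 + 123·0 + 351·0 = 803
h_6 = 803·803 + 304·1 + 971·0 + 123·0 + 351·0 = 362
h_7 = 803·362 + 304·803 + 971·1 + 123·0 + 351·0 = 999
h_8 = 803·999 + 304·362 + 971·803 + 123·1 + 351·0 = 997
h_9 = 803·997 + 304·999 + 971·362 + 123·803 + 351·1 = 40
h_10 = 803·40 + 304·997 + 971·999 + 123·362 + 351·803 = 63
Continuing the recurrence:
  h_11 = 354;  h_12 = 262;  h_13 = 499;  h_14 = 326;  h_15 = 997;  h_16 = 970
  h_17 = 41;  h_18 = 664;  h_19 = 202;  h_20 = 345;  h_21 = 856;  h_22 = 787
  h_23 = 851;  h_24 = 464;  h_25 = 393;  h_26 = 228;  h_27 = 903;  h_28 = 135
  h_29 = 236;  h_30 = 999;  h_31 = 458;  h_32 = 177;  h_33 = 970;  h_34 = 928
  h_35 = 478;  h_36 = 379;  h_37 = 512;  h_38 = 216;  h_39 = 988;  h_40 = 571
  h_41 = 220;  h_42 = 354;  h_43 = 86;  h_44 = 115;  h_45 = 557;  h_46 = 379
  h_47 = 745;  h_48 = 46;  h_49 = 706;  h_50 = 633;  h_51 = 406;  h_52 = 7
  h_53 = 121;  h_54 = 883;  h_55 = 616;  h_56 = 812;  h_57 = 751;  h_58 = 861
  h_59 = 165;  h_60 = 718;  h_61 = 723;  h_62 = 716;  h_63 = 242;  h_64 = 11
  h_65 = 612;  h_66 = 45;  h_67 = 365;  h_68 = 520;  h_69 = 547;  h_70 = 634
  h_71 = 939;  h_72 = 70;  h_73 = 317;  h_74 = 583;  h_75 = 869;  h_76 = 482
  h_77 = 455;  h_78 = 952;  h_79 = 315;  h_80 = 439;  h_81 = 569;  h_82 = 571
  h_83 = 902;  h_84 = 551;  h_85 = 849;  h_86 = 252;  h_87 = 185;  h_88 = 128
  h_89 = 289;  h_90 = 661;  h_91 = 520;  h_92 = 63;  h_93 = 677;  h_94 = 294
  h_95 = 915;  h_96 = 853;  h_97 = 908;  h_98 = 511;  h_99 = 941;  h_100 = 937
  h_101 = 391;  h_102 = 200;  h_103 = 156;  h_104 = 253;  h_105 = 437;  h_106 = 534
  h_107 = 709;  h_108 = 795;  h_109 = 480;  h_110 = 948;  h_111 = 326;  h_112 = 544
  h_113 = 527;  h_114 = 576;  h_115 = 216;  h_116 = 319;  h_117 = 748;  h_118 = 813
  h_119 = 70;  h_120 = 517;  h_121 = 74;  h_122 = 338;  h_123 = 170;  h_124 = 722
  h_125 = 962;  h_126 = 675;  h_127 = 143;  h_128 = 97;  h_129 = 294;  h_130 = 757
  h_131 = 624;  h_132 = 177;  h_133 = 949;  h_134 = 637;  h_135 = 615;  h_136 = 270
  h_137 = 441;  h_138 = 939;  h_139 = 559;  h_140 = 28;  h_141 = 24;  h_142 = 364
  h_143 = 660;  h_144 = 898;  h_145 = 474;  h_146 = 655;  h_147 = 348;  h_148 = 511
  h_149 = 22;  h_150 = 98;  h_151 = 658;  h_152 = 716;  h_153 = 827;  h_154 = 705
  h_155 = 574;  h_156 = 256;  h_157 = 11;  h_158 = 904;  h_159 = 333;  h_160 = 856
  h_161 = 924;  h_162 = 749;  h_163 = 305;  h_164 = 793;  h_165 = 200;  h_166 = 342
  h_167 = 306;  h_168 = 811;  h_169 = 988;  h_170 = 376;  h_171 = 644;  h_172 = 914
  h_173 = 834;  h_174 = 386;  h_175 = 353;  h_176 = 268;  h_177 = 728;  h_178 = 1007
  h_179 = 971;  h_180 = 208;  h_181 = 136;  h_182 = 341;  h_183 = 196;  h_184 = 745
  h_185 = 45;  h_186 = 777;  h_187 = 386;  h_188 = 605;  h_189 = 166;  h_190 = 226
  h_191 = 441;  h_192 = 840;  h_193 = 562;  h_194 = 31;  h_195 = 744;  h_196 = 87
  h_197 = 957;  h_198 = 91;  h_199 = 966;  h_200 = 580;  h_201 = 130;  h_202 = 837
  h_203 = 862;  h_204 = 40;  h_205 = 639;  h_206 = 387;  h_207 = 255;  h_208 = 213
  h_209 = 583;  h_210 = 9;  h_211 = 507;  h_212 = 925;  h_213 = 736;  h_214 = 241
  h_215 = 650;  h_216 = 319;  h_217 = 134;  h_218 = 690;  h_219 = 565;  h_220 = 497
  h_221 = 79;  h_222 = 61;  h_223 = 540;  h_224 = 290;  h_225 = 719;  h_226 = 163
  h_227 = 478;  h_228 = 649;  h_229 = 914;  h_230 = 926;  h_231 = 861;  h_232 = 185
  h_233 = 960;  h_234 = 152;  h_235 = 325;  h_236 = 359;  h_237 = 285;  h_238 = 222
h_239 = 803·222 + 304·285 + 971·359 + 123·325 + 351·152 = 522
h_240 = 803·522 + 304·222 + 971·285 + 123·359 + 351·325 = 404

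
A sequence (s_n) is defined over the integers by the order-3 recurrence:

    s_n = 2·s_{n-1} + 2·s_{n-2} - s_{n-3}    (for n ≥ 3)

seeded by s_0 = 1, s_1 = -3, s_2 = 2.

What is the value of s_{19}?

s_3 = 2·2 + 2·-3 + -1·1 = -3
s_4 = 2·-3 + 2·2 + -1·-3 = 1
s_5 = 2·1 + 2·-3 + -1·2 = -6
s_6 = 2·-6 + 2·1 + -1·-3 = -7
s_7 = 2·-7 + 2·-6 + -1·1 = -27
s_8 = 2·-27 + 2·-7 + -1·-6 = -62
s_9 = 2·-62 + 2·-27 + -1·-7 = -171
s_10 = 2·-171 + 2·-62 + -1·-27 = -439
s_11 = 2·-439 + 2·-171 + -1·-62 = -1158
s_12 = 2·-1158 + 2·-439 + -1·-171 = -3023
s_13 = 2·-3023 + 2·-1158 + -1·-439 = -7923
s_14 = 2·-7923 + 2·-3023 + -1·-1158 = -20734
s_15 = 2·-20734 + 2·-7923 + -1·-3023 = -54291
s_16 = 2·-54291 + 2·-20734 + -1·-7923 = -142127
s_17 = 2·-142127 + 2·-54291 + -1·-20734 = -372102
s_18 = 2·-372102 + 2·-142127 + -1·-54291 = -974167
s_19 = 2·-974167 + 2·-372102 + -1·-142127 = -2550411

-2550411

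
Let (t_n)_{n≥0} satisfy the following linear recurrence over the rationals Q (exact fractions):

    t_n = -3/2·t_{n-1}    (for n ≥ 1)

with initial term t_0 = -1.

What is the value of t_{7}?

2187/128

t_1 = -3/2·-1 = 3/2
t_2 = -3/2·3/2 = -9/4
t_3 = -3/2·-9/4 = 27/8
t_4 = -3/2·27/8 = -81/16
t_5 = -3/2·-81/16 = 243/32
t_6 = -3/2·243/32 = -729/64
t_7 = -3/2·-729/64 = 2187/128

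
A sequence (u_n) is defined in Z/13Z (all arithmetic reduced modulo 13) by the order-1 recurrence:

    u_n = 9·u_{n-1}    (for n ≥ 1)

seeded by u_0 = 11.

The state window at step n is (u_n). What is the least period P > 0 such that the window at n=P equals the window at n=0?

n=0: window = (11)
n=1: window = (8)
n=2: window = (7)
n=3: window = (11)
window at n=3 equals window at n=0 → period = 3

3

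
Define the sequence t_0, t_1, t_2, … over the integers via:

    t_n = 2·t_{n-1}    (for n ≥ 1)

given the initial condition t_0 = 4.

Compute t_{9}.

2048

t_1 = 2·4 = 8
t_2 = 2·8 = 16
t_3 = 2·16 = 32
t_4 = 2·32 = 64
t_5 = 2·64 = 128
t_6 = 2·128 = 256
t_7 = 2·256 = 512
t_8 = 2·512 = 1024
t_9 = 2·1024 = 2048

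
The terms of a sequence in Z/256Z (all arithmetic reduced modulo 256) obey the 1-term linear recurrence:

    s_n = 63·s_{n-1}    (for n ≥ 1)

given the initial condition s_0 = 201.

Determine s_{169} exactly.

119

s_1 = 63·201 = 119
s_2 = 63·119 = 73
s_3 = 63·73 = 247
s_4 = 63·247 = 201
(s_4) = (201) = (s_0), so the sequence has period 4.
169 ≡ 1 (mod 4), hence s_169 = s_1 = 119.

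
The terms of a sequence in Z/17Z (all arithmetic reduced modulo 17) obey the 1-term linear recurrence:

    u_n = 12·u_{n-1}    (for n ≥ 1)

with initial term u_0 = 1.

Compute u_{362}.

u_1 = 12·1 = 12
u_2 = 12·12 = 8
u_3 = 12·8 = 11
u_4 = 12·11 = 13
u_5 = 12·13 = 3
u_6 = 12·3 = 2
u_7 = 12·2 = 7
u_8 = 12·7 = 16
u_9 = 12·16 = 5
u_10 = 12·5 = 9
u_11 = 12·9 = 6
u_12 = 12·6 = 4
u_13 = 12·4 = 14
u_14 = 12·14 = 15
u_15 = 12·15 = 10
u_16 = 12·10 = 1
(u_16) = (1) = (u_0), so the sequence has period 16.
362 ≡ 10 (mod 16), hence u_362 = u_10 = 9.

9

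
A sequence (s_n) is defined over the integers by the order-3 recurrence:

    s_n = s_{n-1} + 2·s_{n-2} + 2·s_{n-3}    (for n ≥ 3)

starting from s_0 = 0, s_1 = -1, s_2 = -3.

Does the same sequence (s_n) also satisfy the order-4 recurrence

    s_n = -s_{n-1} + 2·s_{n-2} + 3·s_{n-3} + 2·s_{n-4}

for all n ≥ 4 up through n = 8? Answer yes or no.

Terms s_0..s_8: 0, -1, -3, -5, -13, -29, -65, -149, -337
n=4: candidate gives -4, actual s_4 = -13 ✗

no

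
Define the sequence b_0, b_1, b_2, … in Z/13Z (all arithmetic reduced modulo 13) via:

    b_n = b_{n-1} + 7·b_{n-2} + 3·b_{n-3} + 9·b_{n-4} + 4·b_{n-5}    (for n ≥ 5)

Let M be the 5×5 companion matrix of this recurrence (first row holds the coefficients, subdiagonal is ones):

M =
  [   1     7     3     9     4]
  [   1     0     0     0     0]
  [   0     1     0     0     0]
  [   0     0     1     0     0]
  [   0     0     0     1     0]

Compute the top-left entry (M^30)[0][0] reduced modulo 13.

4

(M^30)[0][0] is the top entry after applying M 30 times to the unit state (1, 0, 0, 0, 0). Equivalently it is h_{34} for the auxiliary sequence (h_n) obeying the same recurrence with h_4 = 1 and h_i = 0 for 0 ≤ i < 4:
h_5 = 1·1 + 7·0 + 3·0 + 9·0 + 4·0 = 1
h_6 = 1·1 + 7·1 + 3·0 + 9·0 + 4·0 = 8
h_7 = 1·8 + 7·1 + 3·1 + 9·0 + 4·0 = 5
h_8 = 1·5 + 7·8 + 3·1 + 9·1 + 4·0 = 8
h_9 = 1·8 + 7·5 + 3·8 + 9·1 + 4·1 = 2
h_10 = 1·2 + 7·8 + 3·5 + 9·8 + 4·1 = 6
h_11 = 1·6 + 7·2 + 3·8 + 9·5 + 4·8 = 4
h_12 = 1·4 + 7·6 + 3·2 + 9·8 + 4·5 = 1
h_13 = 1·1 + 7·4 + 3·6 + 9·2 + 4·8 = 6
h_14 = 1·6 + 7·1 + 3·4 + 9·6 + 4·2 = 9
h_15 = 1·9 + 7·6 + 3·1 + 9·4 + 4·6 = 10
h_16 = 1·10 + 7·9 + 3·6 + 9·1 + 4·4 = 12
h_17 = 1·12 + 7·10 + 3·9 + 9·6 + 4·1 = 11
h_18 = 1·11 + 7·12 + 3·10 + 9·9 + 4·6 = 9
h_19 = 1·9 + 7·11 + 3·12 + 9·10 + 4·9 = 1
h_20 = 1·1 + 7·9 + 3·11 + 9·12 + 4·10 = 11
h_21 = 1·11 + 7·1 + 3·9 + 9·11 + 4·12 = 10
h_22 = 1·10 + 7·11 + 3·1 + 9·9 + 4·11 = 7
h_23 = 1·7 + 7·10 + 3·11 + 9·1 + 4·9 = 12
h_24 = 1·12 + 7·7 + 3·10 + 9·11 + 4·1 = 12
h_25 = 1·12 + 7·12 + 3·7 + 9·10 + 4·11 = 4
h_26 = 1·4 + 7·12 + 3·12 + 9·7 + 4·10 = 6
h_27 = 1·6 + 7·4 + 3·12 + 9·12 + 4·7 = 11
h_28 = 1·11 + 7·6 + 3·4 + 9·12 + 4·12 = 0
h_29 = 1·0 + 7·11 + 3·6 + 9·4 + 4·12 = 10
h_30 = 1·10 + 7·0 + 3·11 + 9·6 + 4·4 = 9
h_31 = 1·9 + 7·10 + 3·0 + 9·11 + 4·6 = 7
h_32 = 1·7 + 7·9 + 3·10 + 9·0 + 4·11 = 1
h_33 = 1·1 + 7·7 + 3·9 + 9·10 + 4·0 = 11
h_34 = 1·11 + 7·1 + 3·7 + 9·9 + 4·10 = 4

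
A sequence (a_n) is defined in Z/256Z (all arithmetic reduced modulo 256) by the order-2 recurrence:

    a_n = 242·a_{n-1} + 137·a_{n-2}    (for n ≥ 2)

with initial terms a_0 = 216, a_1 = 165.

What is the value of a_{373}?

a_2 = 242·165 + 137·216 = 146
a_3 = 242·146 + 137·165 = 81
a_4 = 242·81 + 137·146 = 180
a_5 = 242·180 + 137·81 = 129
a_6 = 242·129 + 137·180 = 70
a_7 = 242·70 + 137·129 = 53
Continuing the recurrence:
  a_8 = 144;  a_9 = 125;  a_10 = 58;  a_11 = 185;  a_12 = 236;  a_13 = 25
  a_14 = 238;  a_15 = 93;  a_16 = 72;  a_17 = 213;  a_18 = 226;  a_19 = 161
  a_20 = 36;  a_21 = 49;  a_22 = 150;  a_23 = 5;  a_24 = 0;  a_25 = 173
  a_26 = 138;  a_27 = 9;  a_28 = 92;  a_29 = 201;  a_30 = 62;  a_31 = 45
  a_32 = 184;  a_33 = 5;  a_34 = 50;  a_35 = 241;  a_36 = 148;  a_37 = 225
  a_38 = 230;  a_39 = 213;  a_40 = 112;  a_41 = 221;  a_42 = 218;  a_43 = 89
  a_44 = 204;  a_45 = 121;  a_46 = 142;  a_47 = 253;  a_48 = 40;  a_49 = 53
  a_50 = 130;  a_51 = 65;  a_52 = 4;  a_53 = 145;  a_54 = 54;  a_55 = 165
  a_56 = 224;  a_57 = 13;  a_58 = 42;  a_59 = 169;  a_60 = 60;  a_61 = 41
  a_62 = 222;  a_63 = 205;  a_64 = 152;  a_65 = 101;  a_66 = 210;  a_67 = 145
  a_68 = 116;  a_69 = 65;  a_70 = 134;  a_71 = 117;  a_72 = 80;  a_73 = 61
  a_74 = 122;  a_75 = 249;  a_76 = 172;  a_77 = 217;  a_78 = 46;  a_79 = 157
  a_80 = 8;  a_81 = 149;  a_82 = 34;  a_83 = 225;  a_84 = 228;  a_85 = 241
  a_86 = 214;  a_87 = 69;  a_88 = 192;  a_89 = 109;  a_90 = 202;  a_91 = 73
  a_92 = 28;  a_93 = 137;  a_94 = 126;  a_95 = 109;  a_96 = 120;  a_97 = 197
  a_98 = 114;  a_99 = 49;  a_100 = 84;  a_101 = 161;  a_102 = 38;  a_103 = 21
  a_104 = 48;  a_105 = 157;  a_106 = 26;  a_107 = 153;  a_108 = 140;  a_109 = 57
  a_110 = 206;  a_111 = 61;  a_112 = 232;  a_113 = 245;  a_114 = 194;  a_115 = 129
  a_116 = 196;  a_117 = 81;  a_118 = 118;  a_119 = 229;  a_120 = 160;  a_121 = 205
  a_122 = 106;  a_123 = 233;  a_124 = 252;  a_125 = 233;  a_126 = 30;  a_127 = 13
  a_128 = 88;  a_129 = 37;  a_130 = 18;  a_131 = 209;  a_132 = 52;  a_133 = 1
  a_134 = 198;  a_135 = 181;  a_136 = 16;  a_137 = 253;  a_138 = 186;  a_139 = 57
  a_140 = 108;  a_141 = 153;  a_142 = 110;  a_143 = 221;  a_144 = 200;  a_145 = 85
  a_146 = 98;  a_147 = 33;  a_148 = 164;  a_149 = 177;  a_150 = 22;  a_151 = 133
  a_152 = 128;  a_153 = 45;  a_154 = 10;  a_155 = 137;  a_156 = 220;  a_157 = 73
  a_158 = 190;  a_159 = 173;  a_160 = 56;  a_161 = 133;  a_162 = 178;  a_163 = 113
  a_164 = 20;  a_165 = 97;  a_166 = 102;  a_167 = 85;  a_168 = 240;  a_169 = 93
  a_170 = 90;  a_171 = 217;  a_172 = 76;  a_173 = 249;  a_174 = 14;  a_175 = 125
  a_176 = 168;  a_177 = 181;  a_178 = 2;  a_179 = 193;  a_180 = 132;  a_181 = 17
  a_182 = 182;  a_183 = 37;  a_184 = 96;  a_185 = 141;  a_186 = 170;  a_187 = 41
  a_188 = 188;  a_189 = 169;  a_190 = 94;  a_191 = 77;  a_192 = 24;  a_193 = 229
  a_194 = 82;  a_195 = 17;  a_196 = 244;  a_197 = 193;  a_198 = 6;  a_199 = 245
  a_200 = 208;  a_201 = 189;  a_202 = 250;  a_203 = 121;  a_204 = 44;  a_205 = 89
  a_206 = 174;  a_207 = 29;  a_208 = 136;  a_209 = 21;  a_210 = 162;  a_211 = 97
  a_212 = 100;  a_213 = 113;  a_214 = 86;  a_215 = 197;  a_216 = 64;  a_217 = 237
  a_218 = 74;  a_219 = 201;  a_220 = 156;  a_221 = 9;  a_222 = 254;  a_223 = 237
  a_224 = 248;  a_225 = 69;  a_226 = 242;  a_227 = 177;  a_228 = 212;  a_229 = 33
  a_230 = 166;  a_231 = 149;  a_232 = 176;  a_233 = 29;  a_234 = 154;  a_235 = 25
  a_236 = 12;  a_237 = 185;  a_238 = 78;  a_239 = 189;  a_240 = 104;  a_241 = 117
  a_242 = 66;  a_243 = 1;  a_244 = 68;  a_245 = 209;  a_246 = 246;  a_247 = 101
  a_248 = 32;  a_249 = 77;  a_250 = 234;  a_251 = 105;  a_252 = 124;  a_253 = 105
  a_254 = 158;  a_255 = 141;  a_256 = 216;  a_257 = 165;  a_258 = 146;  a_259 = 81
  a_260 = 180;  a_261 = 129;  a_262 = 70;  a_263 = 53;  a_264 = 144;  a_265 = 125
  a_266 = 58;  a_267 = 185;  a_268 = 236;  a_269 = 25;  a_270 = 238;  a_271 = 93
  a_272 = 72;  a_273 = 213;  a_274 = 226;  a_275 = 161;  a_276 = 36;  a_277 = 49
  a_278 = 150;  a_279 = 5;  a_280 = 0;  a_281 = 173;  a_282 = 138;  a_283 = 9
  a_284 = 92;  a_285 = 201;  a_286 = 62;  a_287 = 45;  a_288 = 184;  a_289 = 5
  a_290 = 50;  a_291 = 241;  a_292 = 148;  a_293 = 225;  a_294 = 230;  a_295 = 213
  a_296 = 112;  a_297 = 221;  a_298 = 218;  a_299 = 89;  a_300 = 204;  a_301 = 121
  a_302 = 142;  a_303 = 253;  a_304 = 40;  a_305 = 53;  a_306 = 130;  a_307 = 65
  a_308 = 4;  a_309 = 145;  a_310 = 54;  a_311 = 165;  a_312 = 224;  a_313 = 13
  a_314 = 42;  a_315 = 169;  a_316 = 60;  a_317 = 41;  a_318 = 222;  a_319 = 205
  a_320 = 152;  a_321 = 101;  a_322 = 210;  a_323 = 145;  a_324 = 116;  a_325 = 65
  a_326 = 134;  a_327 = 117;  a_328 = 80;  a_329 = 61;  a_330 = 122;  a_331 = 249
  a_332 = 172;  a_333 = 217;  a_334 = 46;  a_335 = 157;  a_336 = 8;  a_337 = 149
  a_338 = 34;  a_339 = 225;  a_340 = 228;  a_341 = 241;  a_342 = 214;  a_343 = 69
  a_344 = 192;  a_345 = 109;  a_346 = 202;  a_347 = 73;  a_348 = 28;  a_349 = 137
  a_350 = 126;  a_351 = 109;  a_352 = 120;  a_353 = 197;  a_354 = 114;  a_355 = 49
  a_356 = 84;  a_357 = 161;  a_358 = 38;  a_359 = 21;  a_360 = 48;  a_361 = 157
  a_362 = 26;  a_363 = 153;  a_364 = 140;  a_365 = 57;  a_366 = 206;  a_367 = 61
  a_368 = 232;  a_369 = 245;  a_370 = 194;  a_371 = 129
a_372 = 242·129 + 137·194 = 196
a_373 = 242·196 + 137·129 = 81

81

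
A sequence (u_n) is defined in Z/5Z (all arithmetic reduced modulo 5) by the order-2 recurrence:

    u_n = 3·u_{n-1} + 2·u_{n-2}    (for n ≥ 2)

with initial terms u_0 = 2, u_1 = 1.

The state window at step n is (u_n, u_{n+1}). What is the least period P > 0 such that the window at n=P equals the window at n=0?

24

n=0: window = (2, 1)
n=1: window = (1, 2)
n=2: window = (2, 3)
n=3: window = (3, 3)
n=4: window = (3, 0)
n=5: window = (0, 1)
n=6: window = (1, 3)
n=7: window = (3, 1)
n=8: window = (1, 4)
n=9: window = (4, 4)
n=10: window = (4, 0)
n=11: window = (0, 3)
n=12: window = (3, 4)
n=13: window = (4, 3)
n=14: window = (3, 2)
n=15: window = (2, 2)
n=16: window = (2, 0)
n=17: window = (0, 4)
n=18: window = (4, 2)
n=19: window = (2, 4)
n=20: window = (4, 1)
n=21: window = (1, 1)
n=22: window = (1, 0)
n=23: window = (0, 2)
n=24: window = (2, 1)
window at n=24 equals window at n=0 → period = 24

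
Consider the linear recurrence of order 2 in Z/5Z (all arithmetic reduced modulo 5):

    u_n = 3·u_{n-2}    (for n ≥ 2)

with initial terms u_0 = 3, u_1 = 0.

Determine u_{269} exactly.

u_2 = 0·0 + 3·3 = 4
u_3 = 0·4 + 3·0 = 0
u_4 = 0·0 + 3·4 = 2
u_5 = 0·2 + 3·0 = 0
u_6 = 0·0 + 3·2 = 1
u_7 = 0·1 + 3·0 = 0
u_8 = 0·0 + 3·1 = 3
u_9 = 0·3 + 3·0 = 0
(u_8, u_9) = (3, 0) = (u_0, u_1), so the sequence has period 8.
269 ≡ 5 (mod 8), hence u_269 = u_5 = 0.

0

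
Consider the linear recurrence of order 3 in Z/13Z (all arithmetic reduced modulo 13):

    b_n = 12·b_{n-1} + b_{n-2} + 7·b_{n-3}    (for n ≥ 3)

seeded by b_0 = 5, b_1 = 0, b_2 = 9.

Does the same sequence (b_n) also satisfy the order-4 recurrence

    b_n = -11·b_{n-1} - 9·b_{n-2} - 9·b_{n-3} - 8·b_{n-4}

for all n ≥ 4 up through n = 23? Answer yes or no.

Terms b_0..b_23: 5, 0, 9, 0, 9, 2, 7, 6, 2, 1, 4, 11, 0, 0, 12, 1, 11, 9, 9, 12, 8, 2, 12, 7
n=4: candidate gives 9, actual b_4 = 9 ✓
n=5: candidate gives 2, actual b_5 = 2 ✓
n=6: candidate gives 7, actual b_6 = 7 ✓
n=7: candidate gives 6, actual b_7 = 6 ✓
n=8: candidate gives 2, actual b_8 = 2 ✓
n=9: candidate gives 1, actual b_9 = 1 ✓
n=10: candidate gives 4, actual b_10 = 4 ✓
n=11: candidate gives 11, actual b_11 = 11 ✓
n=12: candidate gives 0, actual b_12 = 0 ✓
n=13: candidate gives 0, actual b_13 = 0 ✓
n=14: candidate gives 12, actual b_14 = 12 ✓
n=15: candidate gives 1, actual b_15 = 1 ✓
n=16: candidate gives 11, actual b_16 = 11 ✓
n=17: candidate gives 9, actual b_17 = 9 ✓
n=18: candidate gives 9, actual b_18 = 9 ✓
n=19: candidate gives 12, actual b_19 = 12 ✓
n=20: candidate gives 8, actual b_20 = 8 ✓
n=21: candidate gives 2, actual b_21 = 2 ✓
n=22: candidate gives 12, actual b_22 = 12 ✓
n=23: candidate gives 7, actual b_23 = 7 ✓

yes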